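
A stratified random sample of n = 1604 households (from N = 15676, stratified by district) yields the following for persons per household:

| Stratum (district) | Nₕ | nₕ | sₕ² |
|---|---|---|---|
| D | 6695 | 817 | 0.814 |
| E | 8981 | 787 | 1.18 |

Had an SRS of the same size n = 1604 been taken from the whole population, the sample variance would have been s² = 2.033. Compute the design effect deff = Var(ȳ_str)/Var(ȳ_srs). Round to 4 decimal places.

0.5349

Var(ȳ_str) = Σ Wₕ²(1−fₕ)sₕ²/nₕ with Wₕ = Nₕ/15676:
  D: (6695/15676)²·(1−817/6695)·0.814/817 = 1.5955558 × 10^-4
  E: (8981/15676)²·(1−787/8981)·1.18/787 = 4.4901146 × 10^-4
  → Var(ȳ_str) = 6.0856704 × 10^-4.
Var(ȳ_srs) = (1 − 1604/15676)·2.033/1604 = 0.0011377677.
deff = (6.0856704 × 10^-4) / 0.0011377677 = 0.5349.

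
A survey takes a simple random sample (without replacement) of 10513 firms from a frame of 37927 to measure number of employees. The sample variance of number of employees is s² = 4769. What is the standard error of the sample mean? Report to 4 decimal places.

Under SRS without replacement, Var(ȳ) = (1 − f)·s²/n with f = n/N = 10513/37927 = 0.27719039.
Var(ȳ) = (1 − 0.27719039)·4769/10513 = 0.72280961·0.45362884 = 0.32788728.
SE(ȳ) = √(0.32788728) = 0.5726.

0.5726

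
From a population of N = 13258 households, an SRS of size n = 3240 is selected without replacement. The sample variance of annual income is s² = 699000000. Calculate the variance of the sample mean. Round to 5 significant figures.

163020

Under SRS without replacement, Var(ȳ) = (1 − f)·s²/n with f = n/N = 3240/13258 = 0.24438075.
Var(ȳ) = (1 − 0.24438075)·699000000/3240 = 0.75561925·215740.74 = 163017.86.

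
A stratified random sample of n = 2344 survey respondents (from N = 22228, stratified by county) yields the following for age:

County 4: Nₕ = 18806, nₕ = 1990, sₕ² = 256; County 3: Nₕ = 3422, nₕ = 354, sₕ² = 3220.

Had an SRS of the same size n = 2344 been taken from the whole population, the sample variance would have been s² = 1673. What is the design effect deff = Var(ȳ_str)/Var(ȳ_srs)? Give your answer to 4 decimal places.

Var(ȳ_str) = Σ Wₕ²(1−fₕ)sₕ²/nₕ with Wₕ = Nₕ/22228:
  County 4: (18806/22228)²·(1−1990/18806)·256/1990 = 0.082338935
  County 3: (3422/22228)²·(1−354/3422)·3220/354 = 0.19328012
  → Var(ȳ_str) = 0.27561906.
Var(ȳ_srs) = (1 − 2344/22228)·1673/2344 = 0.63847177.
deff = 0.27561906 / 0.63847177 = 0.4317.

0.4317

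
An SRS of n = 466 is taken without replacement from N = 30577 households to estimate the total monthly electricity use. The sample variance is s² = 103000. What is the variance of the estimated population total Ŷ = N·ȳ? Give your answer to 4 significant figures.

2.035 × 10^11

Var(Ŷ) = N²·Var(ȳ) = N²·(1 − n/N)·s²/n.
f = 466/30577 = 0.01524021; Var(ȳ) = 0.98475979·103000/466 = 217.6615.
Var(Ŷ) = 30577² · 217.6615 = 2.0350326 × 10^11.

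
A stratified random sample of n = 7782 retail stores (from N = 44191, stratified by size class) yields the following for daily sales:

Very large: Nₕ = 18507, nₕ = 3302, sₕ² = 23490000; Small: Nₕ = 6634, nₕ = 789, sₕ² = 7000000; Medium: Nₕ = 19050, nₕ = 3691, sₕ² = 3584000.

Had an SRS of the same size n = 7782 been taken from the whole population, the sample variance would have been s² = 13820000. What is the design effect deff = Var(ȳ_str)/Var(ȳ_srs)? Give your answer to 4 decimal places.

0.9204

Var(ȳ_str) = Σ Wₕ²(1−fₕ)sₕ²/nₕ with Wₕ = Nₕ/44191:
  Very large: (18507/44191)²·(1−3302/18507)·23490000/3302 = 1025.087
  Small: (6634/44191)²·(1−789/6634)·7000000/789 = 176.16246
  Medium: (19050/44191)²·(1−3691/19050)·3584000/3691 = 145.48366
  → Var(ȳ_str) = 1346.7331.
Var(ȳ_srs) = (1 − 7782/44191)·13820000/7782 = 1463.1597.
deff = 1346.7331 / 1463.1597 = 0.9204.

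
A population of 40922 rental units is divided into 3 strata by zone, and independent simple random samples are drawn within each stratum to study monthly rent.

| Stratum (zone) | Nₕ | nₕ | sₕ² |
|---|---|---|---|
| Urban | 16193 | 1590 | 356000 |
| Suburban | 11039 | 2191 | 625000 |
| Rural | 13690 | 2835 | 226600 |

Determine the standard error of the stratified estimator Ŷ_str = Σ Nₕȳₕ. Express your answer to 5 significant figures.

Var(Ŷ_str) = Σₕ Nₕ²(1 − fₕ)sₕ²/nₕ.
Urban: 16193²·(1 − 1590/16193)·356000/1590 = 5.2944674 × 10^10.
Suburban: 11039²·(1 − 2191/11039)·625000/2191 = 2.7862013 × 10^10.
Rural: 13690²·(1 − 2835/13690)·226600/2835 = 1.1877912 × 10^10.
Sum = 9.2684599 × 10^10.
SE = √(9.2684599 × 10^10) = 304440.

304440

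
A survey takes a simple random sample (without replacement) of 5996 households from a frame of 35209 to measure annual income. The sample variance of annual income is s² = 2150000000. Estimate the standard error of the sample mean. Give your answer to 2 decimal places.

Under SRS without replacement, Var(ȳ) = (1 − f)·s²/n with f = n/N = 5996/35209 = 0.17029737.
Var(ȳ) = (1 − 0.17029737)·2150000000/5996 = 0.82970263·358572.38 = 297508.45.
SE(ȳ) = √(297508.45) = 545.44.

545.44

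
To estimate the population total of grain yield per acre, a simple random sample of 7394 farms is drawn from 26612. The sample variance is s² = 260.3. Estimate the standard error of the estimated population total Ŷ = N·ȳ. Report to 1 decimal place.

4243.2

Var(Ŷ) = N²·Var(ȳ) = N²·(1 − n/N)·s²/n.
f = 7394/26612 = 0.27784458; Var(ȳ) = 0.72215542·260.3/7394 = 0.025422918.
Var(Ŷ) = 26612² · 0.025422918 = 1.8004474 × 10^7.
SE(Ŷ) = √(1.8004474 × 10^7) = 4243.2.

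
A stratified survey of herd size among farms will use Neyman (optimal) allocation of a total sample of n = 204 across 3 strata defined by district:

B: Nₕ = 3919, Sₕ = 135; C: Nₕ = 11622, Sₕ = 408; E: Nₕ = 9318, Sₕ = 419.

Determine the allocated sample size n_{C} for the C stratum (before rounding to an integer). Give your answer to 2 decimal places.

Neyman allocation: nₕ = n·NₕSₕ / Σⱼ NⱼSⱼ.
Σ NⱼSⱼ = 3919·135 + 11622·408 + 9318·419 = 9.175083 × 10^6.
n_{C} = 204·11622·408 / (9.175083 × 10^6) = 105.43.

105.43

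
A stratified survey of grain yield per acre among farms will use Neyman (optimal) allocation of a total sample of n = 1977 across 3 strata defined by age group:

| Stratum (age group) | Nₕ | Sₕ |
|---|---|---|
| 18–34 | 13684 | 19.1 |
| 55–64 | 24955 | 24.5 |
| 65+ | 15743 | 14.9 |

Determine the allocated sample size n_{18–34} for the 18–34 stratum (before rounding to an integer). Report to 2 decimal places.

466.63

Neyman allocation: nₕ = n·NₕSₕ / Σⱼ NⱼSⱼ.
Σ NⱼSⱼ = 13684·19.1 + 24955·24.5 + 15743·14.9 = 1.1073326 × 10^6.
n_{18–34} = 1977·13684·19.1 / (1.1073326 × 10^6) = 466.63.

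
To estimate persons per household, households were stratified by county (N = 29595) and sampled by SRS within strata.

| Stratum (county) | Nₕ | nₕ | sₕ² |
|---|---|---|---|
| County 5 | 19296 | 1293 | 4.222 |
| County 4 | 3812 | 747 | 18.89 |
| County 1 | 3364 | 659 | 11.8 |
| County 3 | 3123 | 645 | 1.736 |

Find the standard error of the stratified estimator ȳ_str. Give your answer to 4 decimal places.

Var(ȳ_str) = Σₕ Wₕ²(1 − fₕ)sₕ²/nₕ with Wₕ = Nₕ/N, N = 29595.
County 5: Wₕ = 0.65200203; term = 0.65200203²·(1 − 0.06700871)·4.222/1293 = 0.0012950758.
County 4: Wₕ = 0.12880554; term = 0.12880554²·(1 − 0.19596013)·18.89/747 = 3.3733239 × 10^-4.
County 1: Wₕ = 0.11366785; term = 0.11366785²·(1 − 0.19589774)·11.8/659 = 1.8603007 × 10^-4.
County 3: Wₕ = 0.10552458; term = 0.10552458²·(1 − 0.20653218)·1.736/645 = 2.3780808 × 10^-5.
Sum = 0.0018422191.
SE = √(0.0018422191) = 0.0429.

0.0429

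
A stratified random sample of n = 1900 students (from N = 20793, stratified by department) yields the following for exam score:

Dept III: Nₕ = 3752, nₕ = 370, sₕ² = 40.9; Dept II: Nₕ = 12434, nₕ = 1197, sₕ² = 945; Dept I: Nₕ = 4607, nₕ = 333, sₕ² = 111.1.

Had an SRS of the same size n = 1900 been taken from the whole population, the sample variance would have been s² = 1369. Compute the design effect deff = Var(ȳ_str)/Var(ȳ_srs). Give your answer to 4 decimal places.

Var(ȳ_str) = Σ Wₕ²(1−fₕ)sₕ²/nₕ with Wₕ = Nₕ/20793:
  Dept III: (3752/20793)²·(1−370/3752)·40.9/370 = 0.0032443202
  Dept II: (12434/20793)²·(1−1197/12434)·945/1197 = 0.2551318
  Dept I: (4607/20793)²·(1−333/4607)·111.1/333 = 0.015194564
  → Var(ȳ_str) = 0.27357068.
Var(ȳ_srs) = (1 − 1900/20793)·1369/1900 = 0.65468685.
deff = 0.27357068 / 0.65468685 = 0.4179.

0.4179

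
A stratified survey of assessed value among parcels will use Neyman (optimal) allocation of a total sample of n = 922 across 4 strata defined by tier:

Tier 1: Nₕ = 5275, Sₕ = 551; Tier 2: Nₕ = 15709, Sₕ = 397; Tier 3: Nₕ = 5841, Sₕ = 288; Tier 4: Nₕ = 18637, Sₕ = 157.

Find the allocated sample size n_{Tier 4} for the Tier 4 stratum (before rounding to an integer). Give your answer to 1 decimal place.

Neyman allocation: nₕ = n·NₕSₕ / Σⱼ NⱼSⱼ.
Σ NⱼSⱼ = 5275·551 + 15709·397 + 5841·288 + 18637·157 = 1.3751215 × 10^7.
n_{Tier 4} = 922·18637·157 / (1.3751215 × 10^7) = 196.2.

196.2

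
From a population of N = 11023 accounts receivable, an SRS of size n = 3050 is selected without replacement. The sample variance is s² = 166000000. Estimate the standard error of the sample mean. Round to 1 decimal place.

198.4

Under SRS without replacement, Var(ȳ) = (1 − f)·s²/n with f = n/N = 3050/11023 = 0.27669418.
Var(ȳ) = (1 − 0.27669418)·166000000/3050 = 0.72330582·54426.23 = 39366.808.
SE(ȳ) = √(39366.808) = 198.4.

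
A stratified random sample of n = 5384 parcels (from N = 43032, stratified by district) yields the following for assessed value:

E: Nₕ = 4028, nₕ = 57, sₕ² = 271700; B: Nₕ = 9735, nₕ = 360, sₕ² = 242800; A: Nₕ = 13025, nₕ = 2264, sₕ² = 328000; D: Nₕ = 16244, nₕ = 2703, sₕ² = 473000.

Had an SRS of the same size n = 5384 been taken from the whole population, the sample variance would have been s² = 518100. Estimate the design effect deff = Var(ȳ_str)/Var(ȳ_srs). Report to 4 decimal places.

1.2610

Var(ȳ_str) = Σ Wₕ²(1−fₕ)sₕ²/nₕ with Wₕ = Nₕ/43032:
  E: (4028/43032)²·(1−57/4028)·271700/57 = 41.173811
  B: (9735/43032)²·(1−360/9735)·242800/360 = 33.240715
  A: (13025/43032)²·(1−2264/13025)·328000/2264 = 10.965911
  D: (16244/43032)²·(1−2703/16244)·473000/2703 = 20.786231
  → Var(ȳ_str) = 106.16667.
Var(ȳ_srs) = (1 − 5384/43032)·518100/5384 = 84.189692.
deff = 106.16667 / 84.189692 = 1.2610.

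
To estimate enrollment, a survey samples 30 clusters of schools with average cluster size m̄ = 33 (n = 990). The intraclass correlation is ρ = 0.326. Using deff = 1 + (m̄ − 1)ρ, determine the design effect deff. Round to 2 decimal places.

deff = 1 + (33 − 1)·0.326 = 1 + 10.432 = 11.432.

11.43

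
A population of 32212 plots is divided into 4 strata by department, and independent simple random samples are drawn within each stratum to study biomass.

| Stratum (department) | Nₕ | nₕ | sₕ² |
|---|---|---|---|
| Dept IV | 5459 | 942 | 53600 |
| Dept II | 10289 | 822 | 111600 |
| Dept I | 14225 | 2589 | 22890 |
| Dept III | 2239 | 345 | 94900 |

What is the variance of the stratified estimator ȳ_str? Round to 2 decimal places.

16.63

Var(ȳ_str) = Σₕ Wₕ²(1 − fₕ)sₕ²/nₕ with Wₕ = Nₕ/N, N = 32212.
Dept IV: Wₕ = 0.16947100; term = 0.16947100²·(1 − 0.17255908)·53600/942 = 1.3522024.
Dept II: Wₕ = 0.31941512; term = 0.31941512²·(1 − 0.07989115)·111600/822 = 12.745079.
Dept I: Wₕ = 0.44160561; term = 0.44160561²·(1 − 0.18200351)·22890/2589 = 1.4103742.
Dept III: Wₕ = 0.06950826; term = 0.06950826²·(1 − 0.15408665)·94900/345 = 1.1242058.
Sum = 16.631861.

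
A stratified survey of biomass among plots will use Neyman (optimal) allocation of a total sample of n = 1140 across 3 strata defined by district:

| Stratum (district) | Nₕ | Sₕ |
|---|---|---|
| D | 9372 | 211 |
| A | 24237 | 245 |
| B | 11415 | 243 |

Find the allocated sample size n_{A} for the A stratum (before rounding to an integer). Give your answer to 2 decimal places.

Neyman allocation: nₕ = n·NₕSₕ / Σⱼ NⱼSⱼ.
Σ NⱼSⱼ = 9372·211 + 24237·245 + 11415·243 = 1.0689402 × 10^7.
n_{A} = 1140·24237·245 / (1.0689402 × 10^7) = 633.28.

633.28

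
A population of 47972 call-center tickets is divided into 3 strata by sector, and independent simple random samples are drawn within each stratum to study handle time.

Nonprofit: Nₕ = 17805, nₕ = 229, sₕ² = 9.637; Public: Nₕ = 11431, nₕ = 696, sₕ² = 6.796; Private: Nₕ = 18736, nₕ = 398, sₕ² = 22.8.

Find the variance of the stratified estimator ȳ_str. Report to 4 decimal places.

Var(ȳ_str) = Σₕ Wₕ²(1 − fₕ)sₕ²/nₕ with Wₕ = Nₕ/N, N = 47972.
Nonprofit: Wₕ = 0.37115401; term = 0.37115401²·(1 − 0.01286156)·9.637/229 = 0.0057225915.
Public: Wₕ = 0.23828483; term = 0.23828483²·(1 − 0.06088706)·6.796/696 = 5.2066065 × 10^-4.
Private: Wₕ = 0.39056116; term = 0.39056116²·(1 − 0.02124253)·22.8/398 = 0.0085527341.
Sum = 0.014795986.

0.0148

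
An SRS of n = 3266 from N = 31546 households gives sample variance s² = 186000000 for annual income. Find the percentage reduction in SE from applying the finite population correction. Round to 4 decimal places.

f = n/N = 3266/31546 = 0.10353135.
SE_no-fpc = √(s²/n) = 238.64283; SE_fpc = √((1−f)s²/n) = 225.95187.
Ratio = √(1−f) = 0.94682028. Reduction = 100·(1 − 0.94682028) = 5.3180%.

5.3180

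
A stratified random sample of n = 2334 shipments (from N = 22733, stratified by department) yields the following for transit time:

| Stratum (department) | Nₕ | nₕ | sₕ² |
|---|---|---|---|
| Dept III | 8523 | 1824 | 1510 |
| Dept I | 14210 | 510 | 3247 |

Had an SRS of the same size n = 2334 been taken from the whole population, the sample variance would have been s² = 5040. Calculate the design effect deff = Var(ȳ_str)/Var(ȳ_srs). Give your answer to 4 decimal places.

Var(ȳ_str) = Σ Wₕ²(1−fₕ)sₕ²/nₕ with Wₕ = Nₕ/22733:
  Dept III: (8523/22733)²·(1−1824/8523)·1510/1824 = 0.09146208
  Dept I: (14210/22733)²·(1−510/14210)·3247/510 = 2.3983538
  → Var(ȳ_str) = 2.4898159.
Var(ȳ_srs) = (1 − 2334/22733)·5040/2334 = 1.9376789.
deff = 2.4898159 / 1.9376789 = 1.2849.

1.2849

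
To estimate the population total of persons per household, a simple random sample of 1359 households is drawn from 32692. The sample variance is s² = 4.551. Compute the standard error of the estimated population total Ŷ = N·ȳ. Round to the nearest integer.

Var(Ŷ) = N²·Var(ȳ) = N²·(1 − n/N)·s²/n.
f = 1359/32692 = 0.04156980; Var(ȳ) = 0.95843020·4.551/1359 = 0.0032095775.
Var(Ŷ) = 32692² · 0.0032095775 = 3.4302901 × 10^6.
SE(Ŷ) = √(3.4302901 × 10^6) = 1852.

1852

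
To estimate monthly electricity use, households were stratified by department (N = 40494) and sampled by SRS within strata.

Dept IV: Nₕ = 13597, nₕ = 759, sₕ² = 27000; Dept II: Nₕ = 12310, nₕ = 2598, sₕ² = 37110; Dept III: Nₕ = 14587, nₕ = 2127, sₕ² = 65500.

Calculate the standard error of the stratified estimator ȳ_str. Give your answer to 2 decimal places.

2.87

Var(ȳ_str) = Σₕ Wₕ²(1 − fₕ)sₕ²/nₕ with Wₕ = Nₕ/N, N = 40494.
Dept IV: Wₕ = 0.33577814; term = 0.33577814²·(1 − 0.05582114)·27000/759 = 3.7868761.
Dept II: Wₕ = 0.30399565; term = 0.30399565²·(1 − 0.21104793)·37110/2598 = 1.041447.
Dept III: Wₕ = 0.36022621; term = 0.36022621²·(1 − 0.14581477)·65500/2127 = 3.4133159.
Sum = 8.241639.
SE = √(8.241639) = 2.87.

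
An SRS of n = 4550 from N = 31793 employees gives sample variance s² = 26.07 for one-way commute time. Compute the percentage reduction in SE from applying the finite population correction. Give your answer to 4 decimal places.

7.4318

f = n/N = 4550/31793 = 0.14311326.
SE_no-fpc = √(s²/n) = 0.075694586; SE_fpc = √((1−f)s²/n) = 0.070069098.
Ratio = √(1−f) = 0.92568177. Reduction = 100·(1 − 0.92568177) = 7.4318%.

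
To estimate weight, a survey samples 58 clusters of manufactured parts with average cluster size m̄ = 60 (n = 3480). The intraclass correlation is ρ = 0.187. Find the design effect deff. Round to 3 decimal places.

12.033

deff = 1 + (60 − 1)·0.187 = 1 + 11.033 = 12.033.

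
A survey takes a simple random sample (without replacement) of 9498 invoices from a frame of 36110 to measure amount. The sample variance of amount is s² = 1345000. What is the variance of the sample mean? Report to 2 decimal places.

104.36

Under SRS without replacement, Var(ȳ) = (1 − f)·s²/n with f = n/N = 9498/36110 = 0.26302963.
Var(ȳ) = (1 − 0.26302963)·1345000/9498 = 0.73697037·141.60876 = 104.36146.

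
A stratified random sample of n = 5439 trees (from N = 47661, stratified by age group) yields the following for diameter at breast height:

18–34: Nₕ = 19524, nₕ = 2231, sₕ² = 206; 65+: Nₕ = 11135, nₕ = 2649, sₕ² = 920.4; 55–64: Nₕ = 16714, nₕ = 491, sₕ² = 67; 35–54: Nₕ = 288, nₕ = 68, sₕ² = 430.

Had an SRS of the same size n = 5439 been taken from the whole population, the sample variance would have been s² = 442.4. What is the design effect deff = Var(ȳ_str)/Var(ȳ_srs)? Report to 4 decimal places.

0.6195

Var(ȳ_str) = Σ Wₕ²(1−fₕ)sₕ²/nₕ with Wₕ = Nₕ/47661:
  18–34: (19524/47661)²·(1−2231/19524)·206/2231 = 0.013723993
  65+: (11135/47661)²·(1−2649/11135)·920.4/2649 = 0.01445312
  55–64: (16714/47661)²·(1−491/16714)·67/491 = 0.016288406
  35–54: (288/47661)²·(1−68/288)·430/68 = 1.7637962 × 10^-4
  → Var(ȳ_str) = 0.044641899.
Var(ȳ_srs) = (1 − 5439/47661)·442.4/5439 = 0.072056259.
deff = 0.044641899 / 0.072056259 = 0.6195.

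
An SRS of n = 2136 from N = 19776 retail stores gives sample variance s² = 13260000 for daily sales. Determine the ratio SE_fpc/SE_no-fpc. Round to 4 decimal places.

0.9445

f = n/N = 2136/19776 = 0.10800971.
SE_no-fpc = √(s²/n) = 78.790007; SE_fpc = √((1−f)s²/n) = 74.413409.
Ratio = √(1−f) = 0.94445238.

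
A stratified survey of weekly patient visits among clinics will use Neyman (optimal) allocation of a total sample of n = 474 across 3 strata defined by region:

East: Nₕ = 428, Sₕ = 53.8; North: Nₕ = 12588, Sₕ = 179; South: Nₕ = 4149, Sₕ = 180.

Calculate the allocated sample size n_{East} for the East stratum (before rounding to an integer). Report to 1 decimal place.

3.6

Neyman allocation: nₕ = n·NₕSₕ / Σⱼ NⱼSⱼ.
Σ NⱼSⱼ = 428·53.8 + 12588·179 + 4149·180 = 3.0230984 × 10^6.
n_{East} = 474·428·53.8 / (3.0230984 × 10^6) = 3.6.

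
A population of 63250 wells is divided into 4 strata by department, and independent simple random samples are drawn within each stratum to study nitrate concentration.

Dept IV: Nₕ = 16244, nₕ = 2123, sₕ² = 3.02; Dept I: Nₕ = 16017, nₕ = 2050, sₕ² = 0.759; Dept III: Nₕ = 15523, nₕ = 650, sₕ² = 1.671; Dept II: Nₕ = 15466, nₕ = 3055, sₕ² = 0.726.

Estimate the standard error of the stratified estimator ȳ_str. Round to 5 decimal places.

0.01619

Var(ȳ_str) = Σₕ Wₕ²(1 − fₕ)sₕ²/nₕ with Wₕ = Nₕ/N, N = 63250.
Dept IV: Wₕ = 0.25682213; term = 0.25682213²·(1 − 0.13069441)·3.02/2123 = 8.1563213 × 10^-5.
Dept I: Wₕ = 0.25323320; term = 0.25323320²·(1 − 0.12798901)·0.759/2050 = 2.0703852 × 10^-5.
Dept III: Wₕ = 0.24542292; term = 0.24542292²·(1 − 0.04187335)·1.671/650 = 1.4835981 × 10^-4.
Dept II: Wₕ = 0.24452174; term = 0.24452174²·(1 − 0.19753007)·0.726/3055 = 1.1402212 × 10^-5.
Sum = 2.6202909 × 10^-4.
SE = √(2.6202909 × 10^-4) = 0.01619.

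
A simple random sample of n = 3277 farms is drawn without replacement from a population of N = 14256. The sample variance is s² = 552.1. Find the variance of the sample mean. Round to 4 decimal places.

Under SRS without replacement, Var(ȳ) = (1 − f)·s²/n with f = n/N = 3277/14256 = 0.22986813.
Var(ȳ) = (1 − 0.22986813)·552.1/3277 = 0.77013187·0.16847727 = 0.12974971.

0.1297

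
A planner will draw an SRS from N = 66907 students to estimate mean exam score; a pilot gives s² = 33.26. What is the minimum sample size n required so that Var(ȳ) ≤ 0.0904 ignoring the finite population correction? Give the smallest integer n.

Without fpc, n₀ = s²/D = 33.26/0.0904 = 367.9204.
Rounding up, n = 368.

368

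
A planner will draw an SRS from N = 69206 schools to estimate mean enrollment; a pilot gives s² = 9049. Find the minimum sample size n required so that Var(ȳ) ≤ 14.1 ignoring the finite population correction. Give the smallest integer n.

642

Without fpc, n₀ = s²/D = 9049/14.1 = 641.7730.
Rounding up, n = 642.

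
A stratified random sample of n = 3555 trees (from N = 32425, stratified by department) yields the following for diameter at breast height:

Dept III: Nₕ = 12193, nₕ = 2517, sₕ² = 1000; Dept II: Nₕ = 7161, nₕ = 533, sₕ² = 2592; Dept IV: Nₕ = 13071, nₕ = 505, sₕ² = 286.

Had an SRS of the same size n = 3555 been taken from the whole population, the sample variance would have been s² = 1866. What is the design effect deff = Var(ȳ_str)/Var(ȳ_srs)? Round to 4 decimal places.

Var(ȳ_str) = Σ Wₕ²(1−fₕ)sₕ²/nₕ with Wₕ = Nₕ/32425:
  Dept III: (12193/32425)²·(1−2517/12193)·1000/2517 = 0.04458238
  Dept II: (7161/32425)²·(1−533/7161)·2592/533 = 0.21953511
  Dept IV: (13071/32425)²·(1−505/13071)·286/505 = 0.088474997
  → Var(ȳ_str) = 0.35259249.
Var(ȳ_srs) = (1 − 3555/32425)·1866/3555 = 0.46734633.
deff = 0.35259249 / 0.46734633 = 0.7545.

0.7545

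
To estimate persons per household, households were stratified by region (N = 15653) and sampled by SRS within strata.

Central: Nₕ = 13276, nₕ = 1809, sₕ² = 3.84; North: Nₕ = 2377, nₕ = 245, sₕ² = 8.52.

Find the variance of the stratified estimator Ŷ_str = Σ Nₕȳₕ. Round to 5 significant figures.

499390

Var(Ŷ_str) = Σₕ Nₕ²(1 − fₕ)sₕ²/nₕ.
Central: 13276²·(1 − 1809/13276)·3.84/1809 = 323154.13.
North: 2377²·(1 − 245/2377)·8.52/245 = 176234.08.
Sum = 499388.21.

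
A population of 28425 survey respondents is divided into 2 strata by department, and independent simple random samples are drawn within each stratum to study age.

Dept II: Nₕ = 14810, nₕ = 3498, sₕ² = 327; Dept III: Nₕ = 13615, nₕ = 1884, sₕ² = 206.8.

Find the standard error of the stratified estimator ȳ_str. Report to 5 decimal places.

0.20268

Var(ȳ_str) = Σₕ Wₕ²(1 − fₕ)sₕ²/nₕ with Wₕ = Nₕ/N, N = 28425.
Dept II: Wₕ = 0.52102023; term = 0.52102023²·(1 − 0.23619176)·327/3498 = 0.019383021.
Dept III: Wₕ = 0.47897977; term = 0.47897977²·(1 − 0.13837679)·206.8/1884 = 0.021698083.
Sum = 0.041081104.
SE = √(0.041081104) = 0.20268.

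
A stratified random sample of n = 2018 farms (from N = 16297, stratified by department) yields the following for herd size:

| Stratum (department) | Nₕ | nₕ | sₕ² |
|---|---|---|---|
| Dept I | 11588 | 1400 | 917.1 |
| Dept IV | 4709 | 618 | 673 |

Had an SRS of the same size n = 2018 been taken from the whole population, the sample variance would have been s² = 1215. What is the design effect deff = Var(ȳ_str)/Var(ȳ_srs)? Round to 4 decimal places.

Var(ȳ_str) = Σ Wₕ²(1−fₕ)sₕ²/nₕ with Wₕ = Nₕ/16297:
  Dept I: (11588/16297)²·(1−1400/11588)·917.1/1400 = 0.29118617
  Dept IV: (4709/16297)²·(1−618/4709)·673/618 = 0.078989511
  → Var(ȳ_str) = 0.37017568.
Var(ȳ_srs) = (1 − 2018/16297)·1215/2018 = 0.52752767.
deff = 0.37017568 / 0.52752767 = 0.7017.

0.7017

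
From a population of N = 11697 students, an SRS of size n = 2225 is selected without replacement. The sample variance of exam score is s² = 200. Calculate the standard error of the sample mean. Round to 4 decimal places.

0.2698

Under SRS without replacement, Var(ȳ) = (1 − f)·s²/n with f = n/N = 2225/11697 = 0.19021971.
Var(ȳ) = (1 − 0.19021971)·200/2225 = 0.80978029·0.08988764 = 0.072789239.
SE(ȳ) = √(0.072789239) = 0.2698.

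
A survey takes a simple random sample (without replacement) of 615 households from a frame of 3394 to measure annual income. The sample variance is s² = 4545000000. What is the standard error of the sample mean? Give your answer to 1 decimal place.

Under SRS without replacement, Var(ȳ) = (1 − f)·s²/n with f = n/N = 615/3394 = 0.18120212.
Var(ȳ) = (1 − 0.18120212)·4545000000/615 = 0.81879788·7.3902439 × 10^6 = 6.051116 × 10^6.
SE(ȳ) = √(6.051116 × 10^6) = 2459.9.

2459.9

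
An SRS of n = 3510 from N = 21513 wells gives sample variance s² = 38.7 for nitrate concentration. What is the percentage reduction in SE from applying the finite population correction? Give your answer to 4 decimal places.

8.5209

f = n/N = 3510/21513 = 0.16315716.
SE_no-fpc = √(s²/n) = 0.10500305; SE_fpc = √((1−f)s²/n) = 0.096055863.
Ratio = √(1−f) = 0.91479115. Reduction = 100·(1 − 0.91479115) = 8.5209%.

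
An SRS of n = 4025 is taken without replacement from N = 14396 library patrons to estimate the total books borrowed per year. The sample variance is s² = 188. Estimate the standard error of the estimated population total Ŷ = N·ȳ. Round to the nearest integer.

2641

Var(Ŷ) = N²·Var(ȳ) = N²·(1 − n/N)·s²/n.
f = 4025/14396 = 0.27959155; Var(ȳ) = 0.72040845·188/4025 = 0.033648891.
Var(Ŷ) = 14396² · 0.033648891 = 6.9735582 × 10^6.
SE(Ŷ) = √(6.9735582 × 10^6) = 2641.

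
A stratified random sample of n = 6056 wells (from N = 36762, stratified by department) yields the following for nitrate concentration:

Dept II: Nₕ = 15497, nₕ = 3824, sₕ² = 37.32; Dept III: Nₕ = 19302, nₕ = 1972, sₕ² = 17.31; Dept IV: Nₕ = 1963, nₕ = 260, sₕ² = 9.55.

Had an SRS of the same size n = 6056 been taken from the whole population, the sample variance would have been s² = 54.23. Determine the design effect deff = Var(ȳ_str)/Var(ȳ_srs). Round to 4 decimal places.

Var(ȳ_str) = Σ Wₕ²(1−fₕ)sₕ²/nₕ with Wₕ = Nₕ/36762:
  Dept II: (15497/36762)²·(1−3824/15497)·37.32/3824 = 0.0013063381
  Dept III: (19302/36762)²·(1−1972/19302)·17.31/1972 = 0.002172665
  Dept IV: (1963/36762)²·(1−260/1963)·9.55/260 = 9.085874 × 10^-5
  → Var(ȳ_str) = 0.0035698618.
Var(ȳ_srs) = (1 − 6056/36762)·54.23/6056 = 0.007479591.
deff = 0.0035698618 / 0.007479591 = 0.4773.

0.4773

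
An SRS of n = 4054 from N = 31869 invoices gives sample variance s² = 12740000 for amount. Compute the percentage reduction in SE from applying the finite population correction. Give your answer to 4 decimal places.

f = n/N = 4054/31869 = 0.12720826.
SE_no-fpc = √(s²/n) = 56.058677; SE_fpc = √((1−f)s²/n) = 52.371879.
Ratio = √(1−f) = 0.93423324. Reduction = 100·(1 − 0.93423324) = 6.5767%.

6.5767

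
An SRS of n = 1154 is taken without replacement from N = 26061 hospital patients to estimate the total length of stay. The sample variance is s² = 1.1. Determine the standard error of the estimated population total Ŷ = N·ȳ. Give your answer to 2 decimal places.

Var(Ŷ) = N²·Var(ȳ) = N²·(1 − n/N)·s²/n.
f = 1154/26061 = 0.04428073; Var(ȳ) = 0.95571927·1.1/1154 = 9.1099757 × 10^-4.
Var(Ŷ) = 26061² · (9.1099757 × 10^-4) = 618727.43.
SE(Ŷ) = √(618727.43) = 786.59.

786.59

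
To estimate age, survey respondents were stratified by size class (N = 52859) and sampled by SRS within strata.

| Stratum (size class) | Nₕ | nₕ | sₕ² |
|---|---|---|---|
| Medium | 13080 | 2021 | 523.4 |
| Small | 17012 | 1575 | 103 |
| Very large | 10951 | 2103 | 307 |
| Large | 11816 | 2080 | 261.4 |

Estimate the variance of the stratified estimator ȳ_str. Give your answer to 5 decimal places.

0.02979

Var(ȳ_str) = Σₕ Wₕ²(1 − fₕ)sₕ²/nₕ with Wₕ = Nₕ/N, N = 52859.
Medium: Wₕ = 0.24745077; term = 0.24745077²·(1 − 0.15451070)·523.4/2021 = 0.013407664.
Small: Wₕ = 0.32183734; term = 0.32183734²·(1 − 0.09258171)·103/1575 = 0.0061466298.
Very large: Wₕ = 0.20717380; term = 0.20717380²·(1 − 0.19203726)·307/2103 = 0.0050624426.
Large: Wₕ = 0.22353809; term = 0.22353809²·(1 − 0.17603250)·261.4/2080 = 0.0051743453.
Sum = 0.029791082.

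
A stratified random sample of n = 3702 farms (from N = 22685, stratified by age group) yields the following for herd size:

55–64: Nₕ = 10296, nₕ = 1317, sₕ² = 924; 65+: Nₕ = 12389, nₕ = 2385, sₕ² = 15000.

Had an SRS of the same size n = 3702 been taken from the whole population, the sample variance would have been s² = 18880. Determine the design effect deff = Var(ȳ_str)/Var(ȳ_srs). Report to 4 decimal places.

Var(ȳ_str) = Σ Wₕ²(1−fₕ)sₕ²/nₕ with Wₕ = Nₕ/22685:
  55–64: (10296/22685)²·(1−1317/10296)·924/1317 = 0.12603905
  65+: (12389/22685)²·(1−2385/12389)·15000/2385 = 1.5147301
  → Var(ȳ_str) = 1.6407692.
Var(ȳ_srs) = (1 − 3702/22685)·18880/3702 = 4.267678.
deff = 1.6407692 / 4.267678 = 0.3845.

0.3845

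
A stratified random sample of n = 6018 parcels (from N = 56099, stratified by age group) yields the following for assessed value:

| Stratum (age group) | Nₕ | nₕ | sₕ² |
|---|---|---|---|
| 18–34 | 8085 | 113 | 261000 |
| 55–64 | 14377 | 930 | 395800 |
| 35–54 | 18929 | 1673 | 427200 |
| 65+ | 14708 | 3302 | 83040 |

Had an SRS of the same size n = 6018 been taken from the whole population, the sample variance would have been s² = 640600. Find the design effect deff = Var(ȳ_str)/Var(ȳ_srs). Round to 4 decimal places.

Var(ȳ_str) = Σ Wₕ²(1−fₕ)sₕ²/nₕ with Wₕ = Nₕ/56099:
  18–34: (8085/56099)²·(1−113/8085)·261000/113 = 47.304139
  55–64: (14377/56099)²·(1−930/14377)·395800/930 = 26.144256
  35–54: (18929/56099)²·(1−1673/18929)·427200/1673 = 26.502868
  65+: (14708/56099)²·(1−3302/14708)·83040/3302 = 1.3405624
  → Var(ȳ_str) = 101.29183.
Var(ȳ_srs) = (1 − 6018/56099)·640600/6018 = 95.028226.
deff = 101.29183 / 95.028226 = 1.0659.

1.0659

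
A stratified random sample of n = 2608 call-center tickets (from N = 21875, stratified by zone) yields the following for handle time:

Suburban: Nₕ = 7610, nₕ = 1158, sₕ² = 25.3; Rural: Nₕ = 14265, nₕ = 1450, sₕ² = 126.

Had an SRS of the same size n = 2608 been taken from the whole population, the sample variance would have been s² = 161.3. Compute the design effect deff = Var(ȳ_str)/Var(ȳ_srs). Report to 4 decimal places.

0.6506

Var(ȳ_str) = Σ Wₕ²(1−fₕ)sₕ²/nₕ with Wₕ = Nₕ/21875:
  Suburban: (7610/21875)²·(1−1158/7610)·25.3/1158 = 0.0022417896
  Rural: (14265/21875)²·(1−1450/14265)·126/1450 = 0.033196845
  → Var(ȳ_str) = 0.035438635.
Var(ȳ_srs) = (1 − 2608/21875)·161.3/2608 = 0.054474445.
deff = 0.035438635 / 0.054474445 = 0.6506.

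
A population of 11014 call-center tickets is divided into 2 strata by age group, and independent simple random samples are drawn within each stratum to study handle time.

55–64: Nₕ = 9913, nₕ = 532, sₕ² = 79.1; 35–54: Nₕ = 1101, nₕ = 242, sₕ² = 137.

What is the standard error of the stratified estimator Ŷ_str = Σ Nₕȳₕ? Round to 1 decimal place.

3789.7

Var(Ŷ_str) = Σₕ Nₕ²(1 − fₕ)sₕ²/nₕ.
55–64: 9913²·(1 − 532/9913)·79.1/532 = 1.3826718 × 10^7.
35–54: 1101²·(1 − 242/1101)·137/242 = 535409.02.
Sum = 1.4362127 × 10^7.
SE = √(1.4362127 × 10^7) = 3789.7.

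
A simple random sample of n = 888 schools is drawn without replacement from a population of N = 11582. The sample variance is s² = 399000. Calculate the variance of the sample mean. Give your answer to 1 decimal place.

414.9

Under SRS without replacement, Var(ȳ) = (1 − f)·s²/n with f = n/N = 888/11582 = 0.07667070.
Var(ȳ) = (1 − 0.07667070)·399000/888 = 0.92332930·449.32432 = 414.87432.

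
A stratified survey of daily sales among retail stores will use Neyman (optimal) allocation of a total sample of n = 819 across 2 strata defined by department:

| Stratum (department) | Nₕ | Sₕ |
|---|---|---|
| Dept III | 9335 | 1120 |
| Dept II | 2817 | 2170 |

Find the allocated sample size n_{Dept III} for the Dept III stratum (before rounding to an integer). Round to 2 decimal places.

516.83

Neyman allocation: nₕ = n·NₕSₕ / Σⱼ NⱼSⱼ.
Σ NⱼSⱼ = 9335·1120 + 2817·2170 = 1.656809 × 10^7.
n_{Dept III} = 819·9335·1120 / (1.656809 × 10^7) = 516.83.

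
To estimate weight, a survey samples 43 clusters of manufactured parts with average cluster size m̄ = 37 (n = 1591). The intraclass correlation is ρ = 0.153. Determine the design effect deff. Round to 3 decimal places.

6.508

deff = 1 + (37 − 1)·0.153 = 1 + 5.508 = 6.508.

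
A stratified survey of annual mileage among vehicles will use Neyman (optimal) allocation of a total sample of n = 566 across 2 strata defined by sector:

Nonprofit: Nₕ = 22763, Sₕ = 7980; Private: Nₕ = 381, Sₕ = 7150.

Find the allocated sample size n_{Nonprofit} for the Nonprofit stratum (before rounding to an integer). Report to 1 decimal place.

557.6

Neyman allocation: nₕ = n·NₕSₕ / Σⱼ NⱼSⱼ.
Σ NⱼSⱼ = 22763·7980 + 381·7150 = 1.8437289 × 10^8.
n_{Nonprofit} = 566·22763·7980 / (1.8437289 × 10^8) = 557.6.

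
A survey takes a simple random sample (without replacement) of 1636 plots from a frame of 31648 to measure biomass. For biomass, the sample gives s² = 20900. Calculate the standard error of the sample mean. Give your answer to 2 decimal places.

Under SRS without replacement, Var(ȳ) = (1 − f)·s²/n with f = n/N = 1636/31648 = 0.05169363.
Var(ȳ) = (1 − 0.05169363)·20900/1636 = 0.94830637·12.775061 = 12.114672.
SE(ȳ) = √(12.114672) = 3.48.

3.48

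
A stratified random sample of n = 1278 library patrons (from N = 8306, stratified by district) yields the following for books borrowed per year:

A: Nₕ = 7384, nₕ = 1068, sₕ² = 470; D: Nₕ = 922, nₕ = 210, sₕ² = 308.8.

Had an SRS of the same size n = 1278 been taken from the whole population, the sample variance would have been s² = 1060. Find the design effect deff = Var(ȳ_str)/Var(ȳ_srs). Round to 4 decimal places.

0.4438

Var(ȳ_str) = Σ Wₕ²(1−fₕ)sₕ²/nₕ with Wₕ = Nₕ/8306:
  A: (7384/8306)²·(1−1068/7384)·470/1068 = 0.29749287
  D: (922/8306)²·(1−210/922)·308.8/210 = 0.01399217
  → Var(ȳ_str) = 0.31148504.
Var(ȳ_srs) = (1 − 1278/8306)·1060/1278 = 0.70180238.
deff = 0.31148504 / 0.70180238 = 0.4438.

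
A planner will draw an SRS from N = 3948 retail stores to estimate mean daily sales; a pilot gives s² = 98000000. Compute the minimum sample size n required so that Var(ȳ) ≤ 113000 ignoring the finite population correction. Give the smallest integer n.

868

Without fpc, n₀ = s²/D = 98000000/113000 = 867.2566.
Rounding up, n = 868.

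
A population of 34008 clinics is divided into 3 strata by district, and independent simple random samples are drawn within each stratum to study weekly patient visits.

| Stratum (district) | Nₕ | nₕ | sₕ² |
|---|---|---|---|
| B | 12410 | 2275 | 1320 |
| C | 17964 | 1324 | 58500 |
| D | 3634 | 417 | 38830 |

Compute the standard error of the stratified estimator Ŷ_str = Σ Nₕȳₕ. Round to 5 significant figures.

Var(Ŷ_str) = Σₕ Nₕ²(1 − fₕ)sₕ²/nₕ.
B: 12410²·(1 − 2275/12410)·1320/2275 = 7.2977346 × 10^7.
C: 17964²·(1 − 1324/17964)·58500/1324 = 1.320761 × 10^10.
D: 3634²·(1 − 417/3634)·38830/417 = 1.0885975 × 10^9.
Sum = 1.4369185 × 10^10.
SE = √(1.4369185 × 10^10) = 119870.

119870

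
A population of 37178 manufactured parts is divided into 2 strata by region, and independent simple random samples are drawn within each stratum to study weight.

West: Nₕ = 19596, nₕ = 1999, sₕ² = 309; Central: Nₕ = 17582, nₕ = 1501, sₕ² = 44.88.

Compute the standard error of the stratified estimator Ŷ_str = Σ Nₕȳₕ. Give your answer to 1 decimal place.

Var(Ŷ_str) = Σₕ Nₕ²(1 − fₕ)sₕ²/nₕ.
West: 19596²·(1 − 1999/19596)·309/1999 = 5.3303012 × 10^7.
Central: 17582²·(1 − 1501/17582)·44.88/1501 = 8.4538295 × 10^6.
Sum = 6.1756842 × 10^7.
SE = √(6.1756842 × 10^7) = 7858.6.

7858.6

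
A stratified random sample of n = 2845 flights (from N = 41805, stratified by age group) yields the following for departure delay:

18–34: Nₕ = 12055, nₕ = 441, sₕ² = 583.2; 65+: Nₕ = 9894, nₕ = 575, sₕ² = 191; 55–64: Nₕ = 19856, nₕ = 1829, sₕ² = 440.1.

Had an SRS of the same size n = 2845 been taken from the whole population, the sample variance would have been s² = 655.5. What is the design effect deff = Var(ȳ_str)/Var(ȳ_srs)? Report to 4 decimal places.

Var(ȳ_str) = Σ Wₕ²(1−fₕ)sₕ²/nₕ with Wₕ = Nₕ/41805:
  18–34: (12055/41805)²·(1−441/12055)·583.2/441 = 0.10594281
  65+: (9894/41805)²·(1−575/9894)·191/575 = 0.017524688
  55–64: (19856/41805)²·(1−1829/19856)·440.1/1829 = 0.04928292
  → Var(ȳ_str) = 0.17275042.
Var(ȳ_srs) = (1 − 2845/41805)·655.5/2845 = 0.21472428.
deff = 0.17275042 / 0.21472428 = 0.8045.

0.8045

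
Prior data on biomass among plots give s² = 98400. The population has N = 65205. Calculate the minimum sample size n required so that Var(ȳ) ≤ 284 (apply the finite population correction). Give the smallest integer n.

Without fpc, n₀ = s²/D = 98400/284 = 346.4789.
With fpc, (1 − n/N)·s²/n ≤ D requires n ≥ n₀/(1 + n₀/N) = 346.4789/(1 + 346.4789/65205) = 344.6476.
Rounding up, n = 345.

345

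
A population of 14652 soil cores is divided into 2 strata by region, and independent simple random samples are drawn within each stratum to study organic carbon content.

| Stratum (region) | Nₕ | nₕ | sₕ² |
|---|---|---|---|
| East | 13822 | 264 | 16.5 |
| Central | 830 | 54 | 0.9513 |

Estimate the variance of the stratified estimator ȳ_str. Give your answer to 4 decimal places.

0.0546

Var(ȳ_str) = Σₕ Wₕ²(1 − fₕ)sₕ²/nₕ with Wₕ = Nₕ/N, N = 14652.
East: Wₕ = 0.94335244; term = 0.94335244²·(1 − 0.01909999)·16.5/264 = 0.054557281.
Central: Wₕ = 0.05664756; term = 0.05664756²·(1 − 0.06506024)·0.9513/54 = 5.2853011 × 10^-5.
Sum = 0.054610134.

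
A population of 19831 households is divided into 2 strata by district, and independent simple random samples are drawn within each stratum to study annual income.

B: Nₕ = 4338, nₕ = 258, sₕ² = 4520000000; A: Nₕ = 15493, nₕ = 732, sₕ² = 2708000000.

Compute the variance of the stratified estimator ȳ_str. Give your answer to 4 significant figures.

2.940 × 10^6

Var(ȳ_str) = Σₕ Wₕ²(1 − fₕ)sₕ²/nₕ with Wₕ = Nₕ/N, N = 19831.
B: Wₕ = 0.21874842; term = 0.21874842²·(1 − 0.05947441)·4520000000/258 = 788459.17.
A: Wₕ = 0.78125158; term = 0.78125158²·(1 − 0.04724714)·2708000000/732 = 2.1512934 × 10^6.
Sum = 2.9397526 × 10^6.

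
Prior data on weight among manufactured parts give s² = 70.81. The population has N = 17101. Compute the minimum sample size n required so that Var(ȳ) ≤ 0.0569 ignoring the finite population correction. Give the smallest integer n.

1245

Without fpc, n₀ = s²/D = 70.81/0.0569 = 1244.4640.
Rounding up, n = 1245.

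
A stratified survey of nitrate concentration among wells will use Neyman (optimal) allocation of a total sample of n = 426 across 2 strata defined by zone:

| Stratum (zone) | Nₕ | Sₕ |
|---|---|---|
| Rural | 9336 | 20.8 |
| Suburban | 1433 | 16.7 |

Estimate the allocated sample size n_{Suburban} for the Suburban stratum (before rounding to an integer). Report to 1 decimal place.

46.7

Neyman allocation: nₕ = n·NₕSₕ / Σⱼ NⱼSⱼ.
Σ NⱼSⱼ = 9336·20.8 + 1433·16.7 = 218119.9.
n_{Suburban} = 426·1433·16.7 / 218119.9 = 46.7.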